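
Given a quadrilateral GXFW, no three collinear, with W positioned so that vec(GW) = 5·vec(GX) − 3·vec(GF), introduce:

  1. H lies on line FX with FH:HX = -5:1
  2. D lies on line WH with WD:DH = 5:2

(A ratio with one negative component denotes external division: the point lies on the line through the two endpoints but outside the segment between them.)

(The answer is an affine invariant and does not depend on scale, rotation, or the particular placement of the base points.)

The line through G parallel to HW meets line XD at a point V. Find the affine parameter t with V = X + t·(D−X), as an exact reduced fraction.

Work in coordinates with G = (0, 0), X = (1, 0), F = (0, 1), W = (5, -3).
1. H lies on line FX with FH:HX = -5:1 ⇒ H = (5/4, -1/4)
2. D lies on line WH with WD:DH = 5:2 ⇒ D = (65/28, -29/28)
through G parallel to HW: direction (15/4, -11/4); meets XD at V = (435/28, -319/28)
V = X + t·(D−X) with t = 11

t = 11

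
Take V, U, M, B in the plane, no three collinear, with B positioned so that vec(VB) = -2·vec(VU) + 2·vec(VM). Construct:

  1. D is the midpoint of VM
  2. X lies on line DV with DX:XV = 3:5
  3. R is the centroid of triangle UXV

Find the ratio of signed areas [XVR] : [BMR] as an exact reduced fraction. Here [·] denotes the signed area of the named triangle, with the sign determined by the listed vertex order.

Set V = (0, 0), U = (1, 0), M = (0, 1), B = (-2, 2); any affine frame gives the same invariant.
1. D is the midpoint of VM ⇒ D = (0, 1/2)
2. X lies on line DV with DX:XV = 3:5 ⇒ X = (0, 5/16)
3. R is the centroid of triangle UXV ⇒ R = (1/3, 5/48)
2·[XVR] = 5/48, 2·[BMR] = -35/24
[XVR]:[BMR] = 5/48:-35/24 = -1/14

[XVR]:[BMR] = -1/14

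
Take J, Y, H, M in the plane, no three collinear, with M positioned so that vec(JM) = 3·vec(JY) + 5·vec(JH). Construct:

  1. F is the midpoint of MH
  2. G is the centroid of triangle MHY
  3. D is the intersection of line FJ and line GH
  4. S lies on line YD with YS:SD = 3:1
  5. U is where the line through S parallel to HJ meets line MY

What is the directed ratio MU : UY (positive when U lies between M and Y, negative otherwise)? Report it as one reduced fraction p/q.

Set J = (0, 0), Y = (1, 0), H = (0, 1), M = (3, 5); any affine frame gives the same invariant.
1. F is the midpoint of MH ⇒ F = (3/2, 3)
2. G is the centroid of triangle MHY ⇒ G = (4/3, 2)
3. D is the intersection of line FJ and line GH ⇒ D = (4/5, 8/5)
4. S lies on line YD with YS:SD = 3:1 ⇒ S = (17/20, 6/5)
5. U is where the line through S parallel to HJ meets line MY ⇒ U = (17/20, -3/8)
U = M + t·(Y−M) with t = 43/40, so MU:UY = t:(1−t) = 43/40:-3/40

MU:UY = -43/3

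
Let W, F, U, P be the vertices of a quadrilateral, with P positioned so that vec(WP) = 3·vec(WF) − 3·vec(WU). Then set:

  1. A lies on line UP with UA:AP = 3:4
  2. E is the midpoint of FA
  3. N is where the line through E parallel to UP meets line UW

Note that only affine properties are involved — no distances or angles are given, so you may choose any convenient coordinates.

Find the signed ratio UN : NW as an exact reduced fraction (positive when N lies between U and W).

UN:NW = -1/7

Assign W = (0, 0), F = (1, 0), U = (0, 1), P = (3, -3) — the answer is frame-independent, so this choice is without loss of generality.
1. A lies on line UP with UA:AP = 3:4 ⇒ A = (9/7, -5/7)
2. E is the midpoint of FA ⇒ E = (8/7, -5/14)
3. N is where the line through E parallel to UP meets line UW ⇒ N = (0, 7/6)
N = U + t·(W−U) with t = -1/6, so UN:NW = t:(1−t) = -1/6:7/6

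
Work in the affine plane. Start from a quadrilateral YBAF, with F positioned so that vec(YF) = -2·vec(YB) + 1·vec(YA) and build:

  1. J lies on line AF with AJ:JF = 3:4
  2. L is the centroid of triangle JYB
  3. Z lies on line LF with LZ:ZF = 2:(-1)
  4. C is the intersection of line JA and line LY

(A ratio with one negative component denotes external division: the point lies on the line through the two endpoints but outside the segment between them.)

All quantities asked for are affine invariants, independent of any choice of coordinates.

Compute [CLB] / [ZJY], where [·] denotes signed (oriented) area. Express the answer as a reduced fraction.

[CLB]:[ZJY] = -14/55

Choose coordinates Y = (0, 0), B = (1, 0), A = (0, 1), F = (-2, 1).
1. J lies on line AF with AJ:JF = 3:4 ⇒ J = (-6/7, 1)
2. L is the centroid of triangle JYB ⇒ L = (1/21, 1/3)
3. Z lies on line LF with LZ:ZF = 2:(-1) ⇒ Z = (-85/21, 5/3)
4. C is the intersection of line JA and line LY ⇒ C = (1/7, 1)
2·[CLB] = 2/3, 2·[ZJY] = -55/21
[CLB]:[ZJY] = 2/3:-55/21 = -14/55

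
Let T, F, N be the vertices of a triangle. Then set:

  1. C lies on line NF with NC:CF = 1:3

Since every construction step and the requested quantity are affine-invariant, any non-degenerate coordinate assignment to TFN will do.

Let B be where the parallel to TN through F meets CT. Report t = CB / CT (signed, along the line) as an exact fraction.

Choose coordinates T = (0, 0), F = (1, 0), N = (0, 1).
1. C lies on line NF with NC:CF = 1:3 ⇒ C = (1/4, 3/4)
through F parallel to TN: direction (0, 1); meets CT at B = (1, 3)
B = C + t·(T−C) with t = -3

t = -3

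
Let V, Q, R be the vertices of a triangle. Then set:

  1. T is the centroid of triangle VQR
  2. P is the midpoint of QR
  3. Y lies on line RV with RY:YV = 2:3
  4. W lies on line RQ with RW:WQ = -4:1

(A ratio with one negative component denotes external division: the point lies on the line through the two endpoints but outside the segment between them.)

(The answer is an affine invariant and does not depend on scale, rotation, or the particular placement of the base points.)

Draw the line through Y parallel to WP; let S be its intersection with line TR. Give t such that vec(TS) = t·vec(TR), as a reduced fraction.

Set V = (0, 0), Q = (1, 0), R = (0, 1); any affine frame gives the same invariant.
1. T is the centroid of triangle VQR ⇒ T = (1/3, 1/3)
2. P is the midpoint of QR ⇒ P = (1/2, 1/2)
3. Y lies on line RV with RY:YV = 2:3 ⇒ Y = (0, 3/5)
4. W lies on line RQ with RW:WQ = -4:1 ⇒ W = (4/3, -1/3)
through Y parallel to WP: direction (-5/6, 5/6); meets TR at S = (2/5, 1/5)
S = T + t·(R−T) with t = -1/5

t = -1/5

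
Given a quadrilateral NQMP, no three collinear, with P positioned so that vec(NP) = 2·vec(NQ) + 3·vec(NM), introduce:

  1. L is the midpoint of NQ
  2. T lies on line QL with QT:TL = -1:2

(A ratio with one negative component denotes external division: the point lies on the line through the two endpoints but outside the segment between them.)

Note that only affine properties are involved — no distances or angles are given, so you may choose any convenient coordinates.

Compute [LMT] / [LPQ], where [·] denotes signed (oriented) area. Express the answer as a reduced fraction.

[LMT]:[LPQ] = 2/3

Choose coordinates N = (0, 0), Q = (1, 0), M = (0, 1), P = (2, 3).
1. L is the midpoint of NQ ⇒ L = (1/2, 0)
2. T lies on line QL with QT:TL = -1:2 ⇒ T = (3/2, 0)
2·[LMT] = -1, 2·[LPQ] = -3/2
[LMT]:[LPQ] = -1:-3/2 = 2/3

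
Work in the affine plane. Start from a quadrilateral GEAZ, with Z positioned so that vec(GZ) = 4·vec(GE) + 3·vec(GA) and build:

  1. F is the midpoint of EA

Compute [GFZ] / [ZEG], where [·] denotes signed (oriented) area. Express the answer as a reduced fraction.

Assign G = (0, 0), E = (1, 0), A = (0, 1), Z = (4, 3) — the answer is frame-independent, so this choice is without loss of generality.
1. F is the midpoint of EA ⇒ F = (1/2, 1/2)
2·[GFZ] = -1/2, 2·[ZEG] = -3
[GFZ]:[ZEG] = -1/2:-3 = 1/6

[GFZ]:[ZEG] = 1/6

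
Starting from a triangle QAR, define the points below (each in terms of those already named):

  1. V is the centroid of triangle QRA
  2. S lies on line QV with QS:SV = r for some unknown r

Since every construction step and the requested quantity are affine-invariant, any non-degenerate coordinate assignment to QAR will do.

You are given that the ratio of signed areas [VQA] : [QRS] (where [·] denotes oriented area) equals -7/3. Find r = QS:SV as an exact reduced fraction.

Work in coordinates with Q = (0, 0), A = (1, 0), R = (0, 1).
1. V is the centroid of triangle QRA ⇒ V = (1/3, 1/3)
2. With QS:SV = r, write λ = r/(r+1) so S = Q + λ·(V−Q); S is affine-linear in λ
Every point depending on S is an affine combination of S and λ-independent points, so each such coordinate is linear in λ; the λ² term in each signed area is a multiple of (V−Q)×(V−Q) = 0, so 2·[VQA] and 2·[QRS] are each linear in λ. Evaluating at λ=0 and λ=1:
  2·[VQA] = 1/3,   2·[QRS] = -1/3·λ
So [VQA]:[QRS] = (1/3) / (-1/3·λ). Setting this equal to -7/3:
  1/3 = -7/3·(-1/3·λ)  ⇒  λ = 3/7
Then r = λ/(1−λ) = (3/7)/(4/7) = 3/4. Check: with r = 3/4, S = (1/7, 1/7) and [VQA]:[QRS] = -7/3 as required.

r = 3/4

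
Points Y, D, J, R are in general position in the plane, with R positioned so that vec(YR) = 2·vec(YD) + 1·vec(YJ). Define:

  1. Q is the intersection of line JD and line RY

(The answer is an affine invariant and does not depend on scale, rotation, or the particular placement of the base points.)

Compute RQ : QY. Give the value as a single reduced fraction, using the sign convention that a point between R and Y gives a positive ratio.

RQ:QY = 2

Set Y = (0, 0), D = (1, 0), J = (0, 1), R = (2, 1); any affine frame gives the same invariant.
1. Q is the intersection of line JD and line RY ⇒ Q = (2/3, 1/3)
Q = R + t·(Y−R) with t = 2/3, so RQ:QY = t:(1−t) = 2/3:1/3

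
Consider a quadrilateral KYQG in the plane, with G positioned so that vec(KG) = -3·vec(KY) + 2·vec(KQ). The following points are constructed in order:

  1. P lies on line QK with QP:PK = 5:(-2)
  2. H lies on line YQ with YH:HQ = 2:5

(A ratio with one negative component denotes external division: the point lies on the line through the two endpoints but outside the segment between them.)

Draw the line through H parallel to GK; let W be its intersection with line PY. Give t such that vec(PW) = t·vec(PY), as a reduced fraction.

t = 15/14

Set K = (0, 0), Y = (1, 0), Q = (0, 1), G = (-3, 2); any affine frame gives the same invariant.
1. P lies on line QK with QP:PK = 5:(-2) ⇒ P = (0, -2/3)
2. H lies on line YQ with YH:HQ = 2:5 ⇒ H = (5/7, 2/7)
through H parallel to GK: direction (3, -2); meets PY at W = (15/14, 1/21)
W = P + t·(Y−P) with t = 15/14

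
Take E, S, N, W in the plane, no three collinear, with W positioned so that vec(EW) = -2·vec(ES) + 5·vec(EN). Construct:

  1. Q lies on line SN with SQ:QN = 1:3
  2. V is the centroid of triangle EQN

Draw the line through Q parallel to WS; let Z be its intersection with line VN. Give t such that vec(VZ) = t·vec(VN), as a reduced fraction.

Set E = (0, 0), S = (1, 0), N = (0, 1), W = (-2, 5); any affine frame gives the same invariant.
1. Q lies on line SN with SQ:QN = 1:3 ⇒ Q = (3/4, 1/4)
2. V is the centroid of triangle EQN ⇒ V = (1/4, 5/12)
through Q parallel to WS: direction (3, -5); meets VN at Z = (-3/4, 11/4)
Z = V + t·(N−V) with t = 4

t = 4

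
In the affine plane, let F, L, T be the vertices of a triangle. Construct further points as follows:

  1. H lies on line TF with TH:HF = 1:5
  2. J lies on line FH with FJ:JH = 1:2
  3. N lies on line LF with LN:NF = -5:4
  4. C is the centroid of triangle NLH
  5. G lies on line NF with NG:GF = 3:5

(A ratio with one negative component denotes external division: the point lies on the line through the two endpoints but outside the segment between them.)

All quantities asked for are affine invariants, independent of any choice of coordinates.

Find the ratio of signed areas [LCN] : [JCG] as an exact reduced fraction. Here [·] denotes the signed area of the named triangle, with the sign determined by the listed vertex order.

[LCN]:[JCG] = 5

Choose coordinates F = (0, 0), L = (1, 0), T = (0, 1).
1. H lies on line TF with TH:HF = 1:5 ⇒ H = (0, 5/6)
2. J lies on line FH with FJ:JH = 1:2 ⇒ J = (0, 5/18)
3. N lies on line LF with LN:NF = -5:4 ⇒ N = (-4, 0)
4. C is the centroid of triangle NLH ⇒ C = (-1, 5/18)
5. G lies on line NF with NG:GF = 3:5 ⇒ G = (-5/2, 0)
2·[LCN] = 25/18, 2·[JCG] = 5/18
[LCN]:[JCG] = 25/18:5/18 = 5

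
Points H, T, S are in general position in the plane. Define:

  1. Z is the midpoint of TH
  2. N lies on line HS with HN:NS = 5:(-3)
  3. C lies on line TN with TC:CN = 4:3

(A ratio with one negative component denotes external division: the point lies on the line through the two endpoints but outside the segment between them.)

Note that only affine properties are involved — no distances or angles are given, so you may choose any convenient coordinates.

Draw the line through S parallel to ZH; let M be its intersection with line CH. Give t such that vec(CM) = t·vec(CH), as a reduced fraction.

t = 3/10

Choose coordinates H = (0, 0), T = (1, 0), S = (0, 1).
1. Z is the midpoint of TH ⇒ Z = (1/2, 0)
2. N lies on line HS with HN:NS = 5:(-3) ⇒ N = (0, 5/2)
3. C lies on line TN with TC:CN = 4:3 ⇒ C = (3/7, 10/7)
through S parallel to ZH: direction (-1/2, 0); meets CH at M = (3/10, 1)
M = C + t·(H−C) with t = 3/10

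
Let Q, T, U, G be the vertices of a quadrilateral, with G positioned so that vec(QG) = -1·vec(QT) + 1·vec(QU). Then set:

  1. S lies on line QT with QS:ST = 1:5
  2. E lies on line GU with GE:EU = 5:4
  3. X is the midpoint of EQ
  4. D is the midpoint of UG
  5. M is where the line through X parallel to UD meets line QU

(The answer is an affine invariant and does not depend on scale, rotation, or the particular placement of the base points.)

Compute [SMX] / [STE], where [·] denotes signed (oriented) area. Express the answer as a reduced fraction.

[SMX]:[STE] = 2/15

Set Q = (0, 0), T = (1, 0), U = (0, 1), G = (-1, 1); any affine frame gives the same invariant.
1. S lies on line QT with QS:ST = 1:5 ⇒ S = (1/6, 0)
2. E lies on line GU with GE:EU = 5:4 ⇒ E = (-4/9, 1)
3. X is the midpoint of EQ ⇒ X = (-2/9, 1/2)
4. D is the midpoint of UG ⇒ D = (-1/2, 1)
5. M is where the line through X parallel to UD meets line QU ⇒ M = (0, 1/2)
2·[SMX] = 1/9, 2·[STE] = 5/6
[SMX]:[STE] = 1/9:5/6 = 2/15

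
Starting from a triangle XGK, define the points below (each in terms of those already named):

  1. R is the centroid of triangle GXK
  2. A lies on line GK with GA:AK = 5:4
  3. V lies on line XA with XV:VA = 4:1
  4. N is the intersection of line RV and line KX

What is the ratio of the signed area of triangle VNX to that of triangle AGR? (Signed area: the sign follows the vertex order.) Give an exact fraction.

Set X = (0, 0), G = (1, 0), K = (0, 1); any affine frame gives the same invariant.
1. R is the centroid of triangle GXK ⇒ R = (1/3, 1/3)
2. A lies on line GK with GA:AK = 5:4 ⇒ A = (4/9, 5/9)
3. V lies on line XA with XV:VA = 4:1 ⇒ V = (16/45, 4/9)
4. N is the intersection of line RV and line KX ⇒ N = (0, -4/3)
2·[VNX] = -64/135, 2·[AGR] = -5/27
[VNX]:[AGR] = -64/135:-5/27 = 64/25

[VNX]:[AGR] = 64/25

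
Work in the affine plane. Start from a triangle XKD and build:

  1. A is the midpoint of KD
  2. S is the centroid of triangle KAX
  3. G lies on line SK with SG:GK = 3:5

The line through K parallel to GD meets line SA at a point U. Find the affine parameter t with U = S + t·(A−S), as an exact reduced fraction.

Set X = (0, 0), K = (1, 0), D = (0, 1); any affine frame gives the same invariant.
1. A is the midpoint of KD ⇒ A = (1/2, 1/2)
2. S is the centroid of triangle KAX ⇒ S = (1/2, 1/6)
3. G lies on line SK with SG:GK = 3:5 ⇒ G = (11/16, 5/48)
through K parallel to GD: direction (-11/16, 43/48); meets SA at U = (1/2, 43/66)
U = S + t·(A−S) with t = 16/11

t = 16/11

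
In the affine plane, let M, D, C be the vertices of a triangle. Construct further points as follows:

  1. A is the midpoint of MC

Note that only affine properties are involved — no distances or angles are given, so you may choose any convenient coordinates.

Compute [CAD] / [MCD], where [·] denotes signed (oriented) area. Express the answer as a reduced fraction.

[CAD]:[MCD] = -1/2

Assign M = (0, 0), D = (1, 0), C = (0, 1) — the answer is frame-independent, so this choice is without loss of generality.
1. A is the midpoint of MC ⇒ A = (0, 1/2)
2·[CAD] = 1/2, 2·[MCD] = -1
[CAD]:[MCD] = 1/2:-1 = -1/2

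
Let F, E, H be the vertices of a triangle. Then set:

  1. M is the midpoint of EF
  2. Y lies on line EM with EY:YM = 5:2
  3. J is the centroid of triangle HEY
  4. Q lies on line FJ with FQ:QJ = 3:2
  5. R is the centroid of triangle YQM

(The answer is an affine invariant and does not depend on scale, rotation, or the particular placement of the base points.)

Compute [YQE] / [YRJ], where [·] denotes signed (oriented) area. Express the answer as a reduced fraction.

[YQE]:[YRJ] = 45/28

Choose coordinates F = (0, 0), E = (1, 0), H = (0, 1).
1. M is the midpoint of EF ⇒ M = (1/2, 0)
2. Y lies on line EM with EY:YM = 5:2 ⇒ Y = (9/14, 0)
3. J is the centroid of triangle HEY ⇒ J = (23/42, 1/3)
4. Q lies on line FJ with FQ:QJ = 3:2 ⇒ Q = (23/70, 1/5)
5. R is the centroid of triangle YQM ⇒ R = (103/210, 1/15)
2·[YQE] = -1/14, 2·[YRJ] = -2/45
[YQE]:[YRJ] = -1/14:-2/45 = 45/28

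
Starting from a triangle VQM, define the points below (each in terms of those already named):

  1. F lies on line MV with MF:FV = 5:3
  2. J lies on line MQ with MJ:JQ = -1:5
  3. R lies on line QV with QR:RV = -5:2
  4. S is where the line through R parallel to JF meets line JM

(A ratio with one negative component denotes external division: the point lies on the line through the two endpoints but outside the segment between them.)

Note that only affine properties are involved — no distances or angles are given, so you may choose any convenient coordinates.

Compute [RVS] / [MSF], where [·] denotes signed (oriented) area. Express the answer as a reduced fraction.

[RVS]:[MSF] = 28/15

Choose coordinates V = (0, 0), Q = (1, 0), M = (0, 1).
1. F lies on line MV with MF:FV = 5:3 ⇒ F = (0, 3/8)
2. J lies on line MQ with MJ:JQ = -1:5 ⇒ J = (-1/4, 5/4)
3. R lies on line QV with QR:RV = -5:2 ⇒ R = (-2/3, 0)
4. S is where the line through R parallel to JF meets line JM ⇒ S = (-4/3, 7/3)
2·[RVS] = 14/9, 2·[MSF] = 5/6
[RVS]:[MSF] = 14/9:5/6 = 28/15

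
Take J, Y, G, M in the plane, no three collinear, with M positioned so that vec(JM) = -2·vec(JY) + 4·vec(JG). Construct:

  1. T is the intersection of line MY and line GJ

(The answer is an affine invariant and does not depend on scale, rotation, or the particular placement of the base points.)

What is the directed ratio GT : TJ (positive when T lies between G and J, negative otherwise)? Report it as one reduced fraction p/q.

GT:TJ = -1/4

Set J = (0, 0), Y = (1, 0), G = (0, 1), M = (-2, 4); any affine frame gives the same invariant.
1. T is the intersection of line MY and line GJ ⇒ T = (0, 4/3)
T = G + t·(J−G) with t = -1/3, so GT:TJ = t:(1−t) = -1/3:4/3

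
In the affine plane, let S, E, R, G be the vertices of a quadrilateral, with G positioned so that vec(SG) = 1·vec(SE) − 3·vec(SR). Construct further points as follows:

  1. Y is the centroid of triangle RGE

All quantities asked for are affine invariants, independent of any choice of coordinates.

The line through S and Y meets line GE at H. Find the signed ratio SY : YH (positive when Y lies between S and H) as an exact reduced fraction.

SY:YH = 2

Assign S = (0, 0), E = (1, 0), R = (0, 1), G = (1, -3) — the answer is frame-independent, so this choice is without loss of generality.
1. Y is the centroid of triangle RGE ⇒ Y = (2/3, -2/3)
line SY meets GE at H = (1, -1)
Y = S + t·(H−S) with t = 2/3, so SY:YH = 2/3:1/3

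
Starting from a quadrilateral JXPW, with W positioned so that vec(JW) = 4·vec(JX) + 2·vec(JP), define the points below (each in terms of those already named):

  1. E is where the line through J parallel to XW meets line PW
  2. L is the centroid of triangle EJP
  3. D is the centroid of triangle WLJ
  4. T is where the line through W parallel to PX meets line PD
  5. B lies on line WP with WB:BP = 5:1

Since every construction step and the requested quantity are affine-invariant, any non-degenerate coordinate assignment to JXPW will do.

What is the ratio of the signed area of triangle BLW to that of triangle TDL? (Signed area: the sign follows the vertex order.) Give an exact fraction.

Assign J = (0, 0), X = (1, 0), P = (0, 1), W = (4, 2) — the answer is frame-independent, so this choice is without loss of generality.
1. E is where the line through J parallel to XW meets line PW ⇒ E = (12/5, 8/5)
2. L is the centroid of triangle EJP ⇒ L = (4/5, 13/15)
3. D is the centroid of triangle WLJ ⇒ D = (8/5, 43/45)
4. T is where the line through W parallel to PX meets line PD ⇒ T = (36/7, 6/7)
5. B lies on line WP with WB:BP = 5:1 ⇒ B = (2/3, 7/6)
2·[BLW] = 10/9, 2·[TDL] = 124/315
[BLW]:[TDL] = 10/9:124/315 = 175/62

[BLW]:[TDL] = 175/62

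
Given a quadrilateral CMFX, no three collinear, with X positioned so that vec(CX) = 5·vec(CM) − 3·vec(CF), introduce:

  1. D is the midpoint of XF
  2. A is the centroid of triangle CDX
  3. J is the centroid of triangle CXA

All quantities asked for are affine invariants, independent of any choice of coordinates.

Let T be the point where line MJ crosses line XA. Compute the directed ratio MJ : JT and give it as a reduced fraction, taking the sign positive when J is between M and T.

Work in coordinates with C = (0, 0), M = (1, 0), F = (0, 1), X = (5, -3).
1. D is the midpoint of XF ⇒ D = (5/2, -1)
2. A is the centroid of triangle CDX ⇒ A = (5/2, -4/3)
3. J is the centroid of triangle CXA ⇒ J = (5/2, -13/9)
line MJ meets XA at T = (17/8, -13/12)
J = M + t·(T−M) with t = 4/3, so MJ:JT = 4/3:-1/3

MJ:JT = -4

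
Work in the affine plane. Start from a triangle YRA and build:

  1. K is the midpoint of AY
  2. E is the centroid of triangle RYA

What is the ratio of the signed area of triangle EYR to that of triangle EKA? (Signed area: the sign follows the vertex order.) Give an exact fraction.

Set Y = (0, 0), R = (1, 0), A = (0, 1); any affine frame gives the same invariant.
1. K is the midpoint of AY ⇒ K = (0, 1/2)
2. E is the centroid of triangle RYA ⇒ E = (1/3, 1/3)
2·[EYR] = 1/3, 2·[EKA] = -1/6
[EYR]:[EKA] = 1/3:-1/6 = -2

[EYR]:[EKA] = -2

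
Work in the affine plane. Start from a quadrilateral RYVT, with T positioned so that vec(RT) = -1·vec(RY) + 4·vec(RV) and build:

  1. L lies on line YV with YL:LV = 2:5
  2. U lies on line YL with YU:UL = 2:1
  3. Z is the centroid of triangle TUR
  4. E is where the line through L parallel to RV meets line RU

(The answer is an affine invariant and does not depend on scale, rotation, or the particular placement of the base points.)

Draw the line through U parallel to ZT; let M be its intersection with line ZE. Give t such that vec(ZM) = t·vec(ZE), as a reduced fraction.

t = 17/13

Assign R = (0, 0), Y = (1, 0), V = (0, 1), T = (-1, 4) — the answer is frame-independent, so this choice is without loss of generality.
1. L lies on line YV with YL:LV = 2:5 ⇒ L = (5/7, 2/7)
2. U lies on line YL with YU:UL = 2:1 ⇒ U = (17/21, 4/21)
3. Z is the centroid of triangle TUR ⇒ Z = (-4/63, 88/63)
4. E is where the line through L parallel to RV meets line RU ⇒ E = (5/7, 20/119)
through U parallel to ZT: direction (-59/63, 164/63); meets ZE at M = (781/819, -172/819)
M = Z + t·(E−Z) with t = 17/13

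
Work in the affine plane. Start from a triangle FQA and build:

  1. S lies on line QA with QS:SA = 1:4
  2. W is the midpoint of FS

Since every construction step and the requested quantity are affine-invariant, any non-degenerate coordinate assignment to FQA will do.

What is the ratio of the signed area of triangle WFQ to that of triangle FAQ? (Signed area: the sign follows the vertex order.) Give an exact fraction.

Work in coordinates with F = (0, 0), Q = (1, 0), A = (0, 1).
1. S lies on line QA with QS:SA = 1:4 ⇒ S = (4/5, 1/5)
2. W is the midpoint of FS ⇒ W = (2/5, 1/10)
2·[WFQ] = 1/10, 2·[FAQ] = -1
[WFQ]:[FAQ] = 1/10:-1 = -1/10

[WFQ]:[FAQ] = -1/10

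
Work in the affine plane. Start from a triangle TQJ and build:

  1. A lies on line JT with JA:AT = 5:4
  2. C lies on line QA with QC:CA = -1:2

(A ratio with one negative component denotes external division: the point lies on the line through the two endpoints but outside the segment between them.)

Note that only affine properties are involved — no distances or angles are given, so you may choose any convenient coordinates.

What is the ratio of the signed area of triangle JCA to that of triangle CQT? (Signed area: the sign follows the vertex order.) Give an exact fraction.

[JCA]:[CQT] = -5/2

Assign T = (0, 0), Q = (1, 0), J = (0, 1) — the answer is frame-independent, so this choice is without loss of generality.
1. A lies on line JT with JA:AT = 5:4 ⇒ A = (0, 4/9)
2. C lies on line QA with QC:CA = -1:2 ⇒ C = (2, -4/9)
2·[JCA] = -10/9, 2·[CQT] = 4/9
[JCA]:[CQT] = -10/9:4/9 = -5/2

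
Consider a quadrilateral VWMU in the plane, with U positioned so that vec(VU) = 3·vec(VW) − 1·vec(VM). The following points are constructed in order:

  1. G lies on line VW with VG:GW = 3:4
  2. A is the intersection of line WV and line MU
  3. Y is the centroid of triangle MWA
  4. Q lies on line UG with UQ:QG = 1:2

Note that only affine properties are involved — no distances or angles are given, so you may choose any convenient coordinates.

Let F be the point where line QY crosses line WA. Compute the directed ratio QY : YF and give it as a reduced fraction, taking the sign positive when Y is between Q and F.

Work in coordinates with V = (0, 0), W = (1, 0), M = (0, 1), U = (3, -1).
1. G lies on line VW with VG:GW = 3:4 ⇒ G = (3/7, 0)
2. A is the intersection of line WV and line MU ⇒ A = (3/2, 0)
3. Y is the centroid of triangle MWA ⇒ Y = (5/6, 1/3)
4. Q lies on line UG with UQ:QG = 1:2 ⇒ Q = (15/7, -2/3)
line QY meets WA at F = (80/63, 0)
Y = Q + t·(F−Q) with t = 3/2, so QY:YF = 3/2:-1/2

QY:YF = -3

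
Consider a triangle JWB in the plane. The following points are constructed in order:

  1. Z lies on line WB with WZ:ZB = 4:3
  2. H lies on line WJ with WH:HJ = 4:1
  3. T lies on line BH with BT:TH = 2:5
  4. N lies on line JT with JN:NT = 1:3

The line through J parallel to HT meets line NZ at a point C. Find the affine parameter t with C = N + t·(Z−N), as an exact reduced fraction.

t = -7/69

Set J = (0, 0), W = (1, 0), B = (0, 1); any affine frame gives the same invariant.
1. Z lies on line WB with WZ:ZB = 4:3 ⇒ Z = (3/7, 4/7)
2. H lies on line WJ with WH:HJ = 4:1 ⇒ H = (1/5, 0)
3. T lies on line BH with BT:TH = 2:5 ⇒ T = (2/35, 5/7)
4. N lies on line JT with JN:NT = 1:3 ⇒ N = (1/70, 5/28)
through J parallel to HT: direction (-1/7, 5/7); meets NZ at C = (-67/2415, 67/483)
C = N + t·(Z−N) with t = -7/69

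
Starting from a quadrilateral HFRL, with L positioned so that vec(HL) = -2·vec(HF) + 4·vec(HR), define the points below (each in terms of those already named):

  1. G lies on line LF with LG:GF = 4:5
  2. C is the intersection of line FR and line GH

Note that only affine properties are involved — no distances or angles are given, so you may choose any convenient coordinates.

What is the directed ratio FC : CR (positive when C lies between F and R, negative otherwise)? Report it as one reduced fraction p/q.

Work in coordinates with H = (0, 0), F = (1, 0), R = (0, 1), L = (-2, 4).
1. G lies on line LF with LG:GF = 4:5 ⇒ G = (-2/3, 20/9)
2. C is the intersection of line FR and line GH ⇒ C = (-3/7, 10/7)
C = F + t·(R−F) with t = 10/7, so FC:CR = t:(1−t) = 10/7:-3/7

FC:CR = -10/3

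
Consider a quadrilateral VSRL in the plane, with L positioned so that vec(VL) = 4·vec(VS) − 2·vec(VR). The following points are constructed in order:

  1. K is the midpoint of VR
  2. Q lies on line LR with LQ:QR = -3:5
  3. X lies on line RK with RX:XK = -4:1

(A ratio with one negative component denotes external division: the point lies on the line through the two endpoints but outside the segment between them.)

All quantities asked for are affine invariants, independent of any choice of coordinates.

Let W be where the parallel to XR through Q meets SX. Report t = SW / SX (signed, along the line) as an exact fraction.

Work in coordinates with V = (0, 0), S = (1, 0), R = (0, 1), L = (4, -2).
1. K is the midpoint of VR ⇒ K = (0, 1/2)
2. Q lies on line LR with LQ:QR = -3:5 ⇒ Q = (10, -13/2)
3. X lies on line RK with RX:XK = -4:1 ⇒ X = (0, 1/3)
through Q parallel to XR: direction (0, 2/3); meets SX at W = (10, -3)
W = S + t·(X−S) with t = -9

t = -9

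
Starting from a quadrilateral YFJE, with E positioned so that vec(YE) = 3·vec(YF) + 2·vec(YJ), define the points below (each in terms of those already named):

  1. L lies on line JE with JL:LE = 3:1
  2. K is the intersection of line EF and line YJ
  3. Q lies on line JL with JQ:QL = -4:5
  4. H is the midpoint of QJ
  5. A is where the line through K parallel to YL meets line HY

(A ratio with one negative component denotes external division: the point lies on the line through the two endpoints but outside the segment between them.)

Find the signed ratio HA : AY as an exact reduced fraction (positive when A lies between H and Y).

HA:AY = -4

Choose coordinates Y = (0, 0), F = (1, 0), J = (0, 1), E = (3, 2).
1. L lies on line JE with JL:LE = 3:1 ⇒ L = (9/4, 7/4)
2. K is the intersection of line EF and line YJ ⇒ K = (0, -1)
3. Q lies on line JL with JQ:QL = -4:5 ⇒ Q = (-9, -2)
4. H is the midpoint of QJ ⇒ H = (-9/2, -1/2)
5. A is where the line through K parallel to YL meets line HY ⇒ A = (3/2, 1/6)
A = H + t·(Y−H) with t = 4/3, so HA:AY = t:(1−t) = 4/3:-1/3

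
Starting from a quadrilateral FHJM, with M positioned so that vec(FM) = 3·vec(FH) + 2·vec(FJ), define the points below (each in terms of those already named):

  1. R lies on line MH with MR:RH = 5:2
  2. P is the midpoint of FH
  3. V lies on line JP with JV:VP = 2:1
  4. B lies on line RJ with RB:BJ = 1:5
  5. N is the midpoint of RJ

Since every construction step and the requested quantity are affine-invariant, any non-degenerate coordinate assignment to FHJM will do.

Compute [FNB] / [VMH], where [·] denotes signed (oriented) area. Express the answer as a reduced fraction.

Set F = (0, 0), H = (1, 0), J = (0, 1), M = (3, 2); any affine frame gives the same invariant.
1. R lies on line MH with MR:RH = 5:2 ⇒ R = (11/7, 4/7)
2. P is the midpoint of FH ⇒ P = (1/2, 0)
3. V lies on line JP with JV:VP = 2:1 ⇒ V = (1/3, 1/3)
4. B lies on line RJ with RB:BJ = 1:5 ⇒ B = (55/42, 9/14)
5. N is the midpoint of RJ ⇒ N = (11/14, 11/14)
2·[FNB] = -11/21, 2·[VMH] = -2
[FNB]:[VMH] = -11/21:-2 = 11/42

[FNB]:[VMH] = 11/42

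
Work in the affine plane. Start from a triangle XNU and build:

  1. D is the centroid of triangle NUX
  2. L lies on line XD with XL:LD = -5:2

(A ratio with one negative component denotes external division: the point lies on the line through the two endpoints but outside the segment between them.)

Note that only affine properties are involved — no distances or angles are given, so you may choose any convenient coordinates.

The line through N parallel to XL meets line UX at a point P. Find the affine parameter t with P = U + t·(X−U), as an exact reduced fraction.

Assign X = (0, 0), N = (1, 0), U = (0, 1) — the answer is frame-independent, so this choice is without loss of generality.
1. D is the centroid of triangle NUX ⇒ D = (1/3, 1/3)
2. L lies on line XD with XL:LD = -5:2 ⇒ L = (5/9, 5/9)
through N parallel to XL: direction (5/9, 5/9); meets UX at P = (0, -1)
P = U + t·(X−U) with t = 2

t = 2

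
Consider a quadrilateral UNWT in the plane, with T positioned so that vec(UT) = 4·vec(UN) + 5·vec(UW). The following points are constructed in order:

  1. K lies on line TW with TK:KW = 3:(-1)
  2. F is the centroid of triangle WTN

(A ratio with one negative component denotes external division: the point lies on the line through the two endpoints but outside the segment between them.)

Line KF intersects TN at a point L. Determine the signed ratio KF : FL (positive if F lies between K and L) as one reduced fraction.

Assign U = (0, 0), N = (1, 0), W = (0, 1), T = (4, 5) — the answer is frame-independent, so this choice is without loss of generality.
1. K lies on line TW with TK:KW = 3:(-1) ⇒ K = (-2, -1)
2. F is the centroid of triangle WTN ⇒ F = (5/3, 2)
line KF meets TN at L = (19/7, 20/7)
F = K + t·(L−K) with t = 7/9, so KF:FL = 7/9:2/9

KF:FL = 7/2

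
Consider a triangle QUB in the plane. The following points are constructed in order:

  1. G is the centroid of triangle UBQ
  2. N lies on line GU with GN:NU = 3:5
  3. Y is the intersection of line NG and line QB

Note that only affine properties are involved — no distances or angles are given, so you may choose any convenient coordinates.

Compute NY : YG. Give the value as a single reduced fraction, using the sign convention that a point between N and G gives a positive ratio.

NY:YG = -7/4

Set Q = (0, 0), U = (1, 0), B = (0, 1); any affine frame gives the same invariant.
1. G is the centroid of triangle UBQ ⇒ G = (1/3, 1/3)
2. N lies on line GU with GN:NU = 3:5 ⇒ N = (7/12, 5/24)
3. Y is the intersection of line NG and line QB ⇒ Y = (0, 1/2)
Y = N + t·(G−N) with t = 7/3, so NY:YG = t:(1−t) = 7/3:-4/3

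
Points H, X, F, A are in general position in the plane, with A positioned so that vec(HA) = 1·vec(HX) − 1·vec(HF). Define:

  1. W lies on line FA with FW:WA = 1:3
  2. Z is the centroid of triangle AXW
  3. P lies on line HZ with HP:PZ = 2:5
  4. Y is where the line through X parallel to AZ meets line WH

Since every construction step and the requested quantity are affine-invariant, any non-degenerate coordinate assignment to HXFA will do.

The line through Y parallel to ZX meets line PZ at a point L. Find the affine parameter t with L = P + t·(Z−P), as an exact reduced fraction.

t = -43/20

Assign H = (0, 0), X = (1, 0), F = (0, 1), A = (1, -1) — the answer is frame-independent, so this choice is without loss of generality.
1. W lies on line FA with FW:WA = 1:3 ⇒ W = (1/4, 1/2)
2. Z is the centroid of triangle AXW ⇒ Z = (3/4, -1/6)
3. P lies on line HZ with HP:PZ = 2:5 ⇒ P = (3/14, -1/21)
4. Y is where the line through X parallel to AZ meets line WH ⇒ Y = (5/8, 5/4)
through Y parallel to ZX: direction (1/4, 1/6); meets PZ at L = (-15/16, 5/24)
L = P + t·(Z−P) with t = -43/20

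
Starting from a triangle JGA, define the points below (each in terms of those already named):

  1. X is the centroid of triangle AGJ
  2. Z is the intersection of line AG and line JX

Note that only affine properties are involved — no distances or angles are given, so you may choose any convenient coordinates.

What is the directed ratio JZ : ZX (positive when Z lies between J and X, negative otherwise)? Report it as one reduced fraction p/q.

Assign J = (0, 0), G = (1, 0), A = (0, 1) — the answer is frame-independent, so this choice is without loss of generality.
1. X is the centroid of triangle AGJ ⇒ X = (1/3, 1/3)
2. Z is the intersection of line AG and line JX ⇒ Z = (1/2, 1/2)
Z = J + t·(X−J) with t = 3/2, so JZ:ZX = t:(1−t) = 3/2:-1/2

JZ:ZX = -3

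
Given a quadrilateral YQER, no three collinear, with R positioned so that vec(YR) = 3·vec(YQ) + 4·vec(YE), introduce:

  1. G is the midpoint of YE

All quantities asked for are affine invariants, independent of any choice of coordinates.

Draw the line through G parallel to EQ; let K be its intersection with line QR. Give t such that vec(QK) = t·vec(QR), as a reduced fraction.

Assign Y = (0, 0), Q = (1, 0), E = (0, 1), R = (3, 4) — the answer is frame-independent, so this choice is without loss of generality.
1. G is the midpoint of YE ⇒ G = (0, 1/2)
through G parallel to EQ: direction (1, -1); meets QR at K = (5/6, -1/3)
K = Q + t·(R−Q) with t = -1/12

t = -1/12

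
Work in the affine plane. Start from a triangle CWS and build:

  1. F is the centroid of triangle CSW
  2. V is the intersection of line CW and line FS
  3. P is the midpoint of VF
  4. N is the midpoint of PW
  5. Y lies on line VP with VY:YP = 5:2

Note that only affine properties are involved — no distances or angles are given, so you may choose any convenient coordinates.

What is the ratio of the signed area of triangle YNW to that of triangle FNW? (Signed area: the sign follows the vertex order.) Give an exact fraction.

[YNW]:[FNW] = -2/7

Work in coordinates with C = (0, 0), W = (1, 0), S = (0, 1).
1. F is the centroid of triangle CSW ⇒ F = (1/3, 1/3)
2. V is the intersection of line CW and line FS ⇒ V = (1/2, 0)
3. P is the midpoint of VF ⇒ P = (5/12, 1/6)
4. N is the midpoint of PW ⇒ N = (17/24, 1/12)
5. Y lies on line VP with VY:YP = 5:2 ⇒ Y = (37/84, 5/42)
2·[YNW] = -1/84, 2·[FNW] = 1/24
[YNW]:[FNW] = -1/84:1/24 = -2/7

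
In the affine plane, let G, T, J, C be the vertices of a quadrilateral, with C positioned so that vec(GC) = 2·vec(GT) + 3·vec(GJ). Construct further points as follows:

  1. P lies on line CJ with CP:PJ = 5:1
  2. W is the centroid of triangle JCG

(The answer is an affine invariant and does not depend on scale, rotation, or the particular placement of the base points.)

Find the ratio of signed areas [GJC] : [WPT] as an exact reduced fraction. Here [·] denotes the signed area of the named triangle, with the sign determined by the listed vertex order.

Work in coordinates with G = (0, 0), T = (1, 0), J = (0, 1), C = (2, 3).
1. P lies on line CJ with CP:PJ = 5:1 ⇒ P = (1/3, 4/3)
2. W is the centroid of triangle JCG ⇒ W = (2/3, 4/3)
2·[GJC] = -2, 2·[WPT] = 4/9
[GJC]:[WPT] = -2:4/9 = -9/2

[GJC]:[WPT] = -9/2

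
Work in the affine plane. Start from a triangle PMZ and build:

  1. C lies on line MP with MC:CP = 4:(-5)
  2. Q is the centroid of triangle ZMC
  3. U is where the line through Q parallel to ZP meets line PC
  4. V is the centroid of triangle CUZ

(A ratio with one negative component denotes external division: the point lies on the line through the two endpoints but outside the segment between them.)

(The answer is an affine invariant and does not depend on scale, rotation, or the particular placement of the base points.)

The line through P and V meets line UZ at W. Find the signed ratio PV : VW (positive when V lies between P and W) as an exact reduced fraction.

PV:VW = -3

Assign P = (0, 0), M = (1, 0), Z = (0, 1) — the answer is frame-independent, so this choice is without loss of generality.
1. C lies on line MP with MC:CP = 4:(-5) ⇒ C = (5, 0)
2. Q is the centroid of triangle ZMC ⇒ Q = (2, 1/3)
3. U is where the line through Q parallel to ZP meets line PC ⇒ U = (2, 0)
4. V is the centroid of triangle CUZ ⇒ V = (7/3, 1/3)
line PV meets UZ at W = (14/9, 2/9)
V = P + t·(W−P) with t = 3/2, so PV:VW = 3/2:-1/2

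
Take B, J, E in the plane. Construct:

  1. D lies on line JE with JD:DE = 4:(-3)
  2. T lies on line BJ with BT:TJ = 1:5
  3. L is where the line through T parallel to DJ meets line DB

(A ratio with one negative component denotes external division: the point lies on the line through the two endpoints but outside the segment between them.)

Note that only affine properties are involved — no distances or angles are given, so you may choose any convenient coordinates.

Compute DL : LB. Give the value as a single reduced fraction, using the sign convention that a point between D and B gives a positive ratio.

Work in coordinates with B = (0, 0), J = (1, 0), E = (0, 1).
1. D lies on line JE with JD:DE = 4:(-3) ⇒ D = (-3, 4)
2. T lies on line BJ with BT:TJ = 1:5 ⇒ T = (1/6, 0)
3. L is where the line through T parallel to DJ meets line DB ⇒ L = (-1/2, 2/3)
L = D + t·(B−D) with t = 5/6, so DL:LB = t:(1−t) = 5/6:1/6

DL:LB = 5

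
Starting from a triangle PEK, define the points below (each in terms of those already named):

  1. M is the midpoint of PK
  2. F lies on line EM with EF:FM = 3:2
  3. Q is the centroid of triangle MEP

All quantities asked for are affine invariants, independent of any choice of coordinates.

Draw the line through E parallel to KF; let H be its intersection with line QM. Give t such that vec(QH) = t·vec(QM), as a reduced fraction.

Choose coordinates P = (0, 0), E = (1, 0), K = (0, 1).
1. M is the midpoint of PK ⇒ M = (0, 1/2)
2. F lies on line EM with EF:FM = 3:2 ⇒ F = (2/5, 3/10)
3. Q is the centroid of triangle MEP ⇒ Q = (1/3, 1/6)
through E parallel to KF: direction (2/5, -7/10); meets QM at H = (5/3, -7/6)
H = Q + t·(M−Q) with t = -4

t = -4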